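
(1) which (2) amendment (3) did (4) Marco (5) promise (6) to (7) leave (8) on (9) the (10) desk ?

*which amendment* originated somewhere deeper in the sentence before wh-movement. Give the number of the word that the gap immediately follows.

Underlying clause: Marco did promise to leave which amendment on the desk.
'which amendment' is the direct object of 'leave'. Wh-movement fronts it, leaving a gap right after 'leave':
Which amendment did Marco promise to leave ___ on the desk?
'leave' is word 7.

7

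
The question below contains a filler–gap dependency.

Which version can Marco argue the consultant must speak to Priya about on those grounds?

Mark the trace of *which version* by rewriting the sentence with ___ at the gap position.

Pre-movement form: Marco can argue the consultant must speak to Priya about which version on those grounds.
'which version' functions as the object of the preposition 'about'. The gap is right after 'about'.

Which version can Marco argue the consultant must speak to Priya about ___ on those grounds?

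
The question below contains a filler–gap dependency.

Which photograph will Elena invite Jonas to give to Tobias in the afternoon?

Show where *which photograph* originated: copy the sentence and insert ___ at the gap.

Which photograph will Elena invite Jonas to give ___ to Tobias in the afternoon?

Underlying clause: Elena will invite Jonas to give which photograph to Tobias in the afternoon.
'which photograph' functions as the direct object of 'give'. The gap is right after 'give'.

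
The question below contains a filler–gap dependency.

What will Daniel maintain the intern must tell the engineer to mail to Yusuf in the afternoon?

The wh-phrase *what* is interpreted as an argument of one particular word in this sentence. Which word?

mail

Before movement: Daniel will maintain the intern must tell the engineer to mail what to Yusuf in the afternoon.
The filler 'what' is interpreted as the direct object of 'mail'. Fronting leaves a gap immediately after 'mail':
What will Daniel maintain the intern must tell the engineer to mail ___ to Yusuf in the afternoon?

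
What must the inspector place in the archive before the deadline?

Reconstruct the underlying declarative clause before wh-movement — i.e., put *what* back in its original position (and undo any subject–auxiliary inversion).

The filler 'what' is interpreted as the direct object of 'place'. Wh-movement fronts it, leaving a gap right after 'place':
What must the inspector place ___ in the archive before the deadline?

The inspector must place what in the archive before the deadline.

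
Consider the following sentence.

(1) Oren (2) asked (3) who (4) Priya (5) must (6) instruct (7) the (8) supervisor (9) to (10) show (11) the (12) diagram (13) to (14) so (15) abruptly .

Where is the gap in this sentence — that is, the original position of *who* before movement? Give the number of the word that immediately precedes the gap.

In situ: Priya must instruct the supervisor to show the diagram to who so abruptly.
'who' is the object of the preposition 'to' (recipient of 'show'). Fronting leaves a gap immediately after 'to':
Oren asked who Priya must instruct the supervisor to show the diagram to ___ so abruptly.
'to' is word 13.

13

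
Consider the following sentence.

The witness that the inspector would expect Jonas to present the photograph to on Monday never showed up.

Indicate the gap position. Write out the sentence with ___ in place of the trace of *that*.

The witness that the inspector would expect Jonas to present the photograph to ___ on Monday never showed up.

'that' is the object of the preposition 'to' (recipient of 'present'). The gap is right after 'to'.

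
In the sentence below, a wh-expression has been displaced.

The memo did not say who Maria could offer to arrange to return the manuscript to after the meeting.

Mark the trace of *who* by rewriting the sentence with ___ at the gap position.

Underlying clause: Maria could offer to arrange to return the manuscript to who after the meeting.
'who' is the object of the preposition 'to' (recipient of 'return'). The gap is right after 'to'.

The memo did not say who Maria could offer to arrange to return the manuscript to ___ after the meeting.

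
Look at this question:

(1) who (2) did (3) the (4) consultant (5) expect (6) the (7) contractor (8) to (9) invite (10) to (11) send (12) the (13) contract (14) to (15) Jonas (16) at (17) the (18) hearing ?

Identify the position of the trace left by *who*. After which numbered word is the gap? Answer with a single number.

Pre-movement form: The consultant did expect the contractor to invite who to send the contract to Jonas at the hearing.
'who' functions as the direct object of 'invite'. It moves to the left edge, and the trace sits right after 'invite':
Who did the consultant expect the contractor to invite ___ to send the contract to Jonas at the hearing?
'invite' is word 9.

9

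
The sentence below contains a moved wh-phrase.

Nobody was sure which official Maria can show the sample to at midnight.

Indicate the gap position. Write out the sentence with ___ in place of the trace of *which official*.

Nobody was sure which official Maria can show the sample to ___ at midnight.

Before movement: Maria can show the sample to which official at midnight.
'which official' is the object of the preposition 'to' (recipient of 'show'). The gap is right after 'to'.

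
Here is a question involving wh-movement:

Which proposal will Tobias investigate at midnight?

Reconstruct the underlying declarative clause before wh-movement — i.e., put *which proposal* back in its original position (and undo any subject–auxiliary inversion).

'which proposal' is the direct object of 'investigate'. It moves to the left edge, and the trace sits right after 'investigate':
Which proposal will Tobias investigate ___ at midnight?

Tobias will investigate which proposal at midnight.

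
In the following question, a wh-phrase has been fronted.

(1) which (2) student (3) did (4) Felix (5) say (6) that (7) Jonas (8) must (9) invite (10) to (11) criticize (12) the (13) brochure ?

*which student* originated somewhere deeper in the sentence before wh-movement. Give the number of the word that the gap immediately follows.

Pre-movement form: Felix did say that Jonas must invite which student to criticize the brochure.
The filler 'which student' is interpreted as the direct object of 'invite'. Fronting leaves a gap immediately after 'invite':
Which student did Felix say that Jonas must invite ___ to criticize the brochure?
'invite' is word 9.

9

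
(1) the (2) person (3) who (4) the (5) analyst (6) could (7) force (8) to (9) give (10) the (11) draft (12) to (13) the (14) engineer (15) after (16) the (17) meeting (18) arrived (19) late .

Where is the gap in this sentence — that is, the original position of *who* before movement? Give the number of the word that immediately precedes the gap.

'who' is the direct object of 'force'. Wh-movement fronts it, leaving a gap right after 'force':
The person who the analyst could force ___ to give the draft to the engineer after the meeting arrived late.
'force' is word 7.

7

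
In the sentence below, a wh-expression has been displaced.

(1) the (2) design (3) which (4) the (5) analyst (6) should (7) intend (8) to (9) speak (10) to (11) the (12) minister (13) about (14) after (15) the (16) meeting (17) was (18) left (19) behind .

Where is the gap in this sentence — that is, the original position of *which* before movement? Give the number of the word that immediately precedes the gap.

13

'which' functions as the object of the preposition 'about'. It moves to the left edge, and the trace sits right after 'about':
The design which the analyst should intend to speak to the minister about ___ after the meeting was left behind.
'about' is word 13.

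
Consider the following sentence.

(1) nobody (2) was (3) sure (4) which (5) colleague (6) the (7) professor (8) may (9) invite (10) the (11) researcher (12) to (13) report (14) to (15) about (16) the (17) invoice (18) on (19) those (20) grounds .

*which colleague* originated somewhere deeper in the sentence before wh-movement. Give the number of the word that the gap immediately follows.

14

In situ: The professor may invite the researcher to report to which colleague about the invoice on those grounds.
'which colleague' is the object of the preposition 'to'. Fronting leaves a gap immediately after 'to':
Nobody was sure which colleague the professor may invite the researcher to report to ___ about the invoice on those grounds.
'to' is word 14.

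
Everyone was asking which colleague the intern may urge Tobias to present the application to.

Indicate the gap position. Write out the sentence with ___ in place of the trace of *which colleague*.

Everyone was asking which colleague the intern may urge Tobias to present the application to ___.

Before movement: The intern may urge Tobias to present the application to which colleague.
'which colleague' is the object of the preposition 'to' (recipient of 'present'). The gap is right after 'to'.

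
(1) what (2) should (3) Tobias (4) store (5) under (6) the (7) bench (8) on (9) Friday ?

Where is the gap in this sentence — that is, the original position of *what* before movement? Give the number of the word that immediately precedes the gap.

In situ: Tobias should store what under the bench on Friday.
The filler 'what' is interpreted as the direct object of 'store'. Wh-movement fronts it, leaving a gap right after 'store':
What should Tobias store ___ under the bench on Friday?
'store' is word 4.

4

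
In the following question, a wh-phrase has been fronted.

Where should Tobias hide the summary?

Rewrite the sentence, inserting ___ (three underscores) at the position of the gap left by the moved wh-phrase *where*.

Where should Tobias hide the summary ___?

In situ: Tobias should hide the summary where.
'where' is the locative complement of 'hide'. The gap is right after 'summary'.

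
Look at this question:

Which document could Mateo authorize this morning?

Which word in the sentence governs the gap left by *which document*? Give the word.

In situ: Mateo could authorize which document this morning.
'which document' is the direct object of 'authorize'. Wh-movement fronts it, leaving a gap right after 'authorize':
Which document could Mateo authorize ___ this morning?

authorize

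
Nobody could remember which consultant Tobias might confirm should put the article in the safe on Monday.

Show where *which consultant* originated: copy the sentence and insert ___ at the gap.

Nobody could remember which consultant Tobias might confirm ___ should put the article in the safe on Monday.

Pre-movement form: Tobias might confirm which consultant should put the article in the safe on Monday.
The filler 'which consultant' is interpreted as the subject of the clause embedded under 'confirm'. The gap is right after 'confirm'.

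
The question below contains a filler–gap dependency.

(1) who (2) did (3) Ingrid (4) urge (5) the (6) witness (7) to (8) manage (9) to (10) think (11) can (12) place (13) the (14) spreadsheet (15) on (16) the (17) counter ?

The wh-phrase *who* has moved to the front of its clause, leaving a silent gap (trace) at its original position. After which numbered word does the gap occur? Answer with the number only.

10

Underlying clause: Ingrid did urge the witness to manage to think who can place the spreadsheet on the counter.
'who' is the subject of the clause embedded under 'think'. Wh-movement fronts it, leaving a gap right after 'think':
Who did Ingrid urge the witness to manage to think ___ can place the spreadsheet on the counter?
'think' is word 10.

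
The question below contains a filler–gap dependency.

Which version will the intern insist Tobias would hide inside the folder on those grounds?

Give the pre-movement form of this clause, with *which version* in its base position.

'which version' functions as the direct object of 'hide'. Wh-movement fronts it, leaving a gap right after 'hide':
Which version will the intern insist Tobias would hide ___ inside the folder on those grounds?

The intern will insist Tobias would hide which version inside the folder on those grounds.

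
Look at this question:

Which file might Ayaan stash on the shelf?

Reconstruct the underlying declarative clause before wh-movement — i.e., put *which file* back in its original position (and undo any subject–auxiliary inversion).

The filler 'which file' is interpreted as the direct object of 'stash'. It moves to the left edge, and the trace sits right after 'stash':
Which file might Ayaan stash ___ on the shelf?

Ayaan might stash which file on the shelf.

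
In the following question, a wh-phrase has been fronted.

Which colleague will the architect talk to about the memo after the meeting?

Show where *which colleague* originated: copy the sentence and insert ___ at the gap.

Which colleague will the architect talk to ___ about the memo after the meeting?

Underlying clause: The architect will talk to which colleague about the memo after the meeting.
'which colleague' functions as the object of the preposition 'to'. The gap is right after 'to'.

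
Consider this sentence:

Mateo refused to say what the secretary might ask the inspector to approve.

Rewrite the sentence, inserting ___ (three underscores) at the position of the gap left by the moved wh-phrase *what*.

Pre-movement form: The secretary might ask the inspector to approve what.
'what' functions as the direct object of 'approve'. The gap is right after 'approve'.

Mateo refused to say what the secretary might ask the inspector to approve ___.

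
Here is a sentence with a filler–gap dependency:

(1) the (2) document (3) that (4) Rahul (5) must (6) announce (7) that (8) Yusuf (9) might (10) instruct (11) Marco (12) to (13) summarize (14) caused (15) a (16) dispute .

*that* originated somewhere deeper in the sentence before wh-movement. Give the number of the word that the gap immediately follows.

13

'that' is the direct object of 'summarize'. Wh-movement fronts it, leaving a gap right after 'summarize':
The document that Rahul must announce that Yusuf might instruct Marco to summarize ___ caused a dispute.
'summarize' is word 13.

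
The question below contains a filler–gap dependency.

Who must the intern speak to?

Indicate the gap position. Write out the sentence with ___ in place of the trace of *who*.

In situ: The intern must speak to who.
The filler 'who' is interpreted as the object of the preposition 'to'. The gap is right after 'to'.

Who must the intern speak to ___?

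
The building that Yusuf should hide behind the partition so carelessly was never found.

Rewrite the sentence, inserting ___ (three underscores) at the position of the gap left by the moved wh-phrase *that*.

The building that Yusuf should hide ___ behind the partition so carelessly was never found.

'that' functions as the direct object of 'hide'. The gap is right after 'hide'.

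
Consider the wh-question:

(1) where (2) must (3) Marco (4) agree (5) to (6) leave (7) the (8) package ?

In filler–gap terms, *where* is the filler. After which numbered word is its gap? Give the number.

Underlying clause: Marco must agree to leave the package where.
'where' is the locative complement of 'leave'. Fronting leaves a gap immediately after 'package':
Where must Marco agree to leave the package ___?
'package' is word 8.

8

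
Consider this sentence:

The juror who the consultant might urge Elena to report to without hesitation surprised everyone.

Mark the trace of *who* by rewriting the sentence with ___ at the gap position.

The juror who the consultant might urge Elena to report to ___ without hesitation surprised everyone.

'who' is the object of the preposition 'to'. The gap is right after 'to'.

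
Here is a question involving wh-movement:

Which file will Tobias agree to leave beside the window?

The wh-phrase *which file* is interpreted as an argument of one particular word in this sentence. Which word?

leave

In situ: Tobias will agree to leave which file beside the window.
'which file' is the direct object of 'leave'. It moves to the left edge, and the trace sits right after 'leave':
Which file will Tobias agree to leave ___ beside the window?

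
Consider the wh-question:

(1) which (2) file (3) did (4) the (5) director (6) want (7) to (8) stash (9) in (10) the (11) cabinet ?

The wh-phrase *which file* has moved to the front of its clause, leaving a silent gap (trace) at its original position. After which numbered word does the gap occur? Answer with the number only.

Underlying clause: The director did want to stash which file in the cabinet.
'which file' functions as the direct object of 'stash'. Fronting leaves a gap immediately after 'stash':
Which file did the director want to stash ___ in the cabinet?
'stash' is word 8.

8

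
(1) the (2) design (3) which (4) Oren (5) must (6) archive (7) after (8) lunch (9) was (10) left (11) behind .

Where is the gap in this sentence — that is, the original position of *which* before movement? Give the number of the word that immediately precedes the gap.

'which' is the direct object of 'archive'. Fronting leaves a gap immediately after 'archive':
The design which Oren must archive ___ after lunch was left behind.
'archive' is word 6.

6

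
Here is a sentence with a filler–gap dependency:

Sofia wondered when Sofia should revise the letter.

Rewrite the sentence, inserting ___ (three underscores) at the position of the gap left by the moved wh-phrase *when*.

Before movement: Sofia should revise the letter when.
'when' is the temporal adjunct. The gap is right after 'letter'.

Sofia wondered when Sofia should revise the letter ___.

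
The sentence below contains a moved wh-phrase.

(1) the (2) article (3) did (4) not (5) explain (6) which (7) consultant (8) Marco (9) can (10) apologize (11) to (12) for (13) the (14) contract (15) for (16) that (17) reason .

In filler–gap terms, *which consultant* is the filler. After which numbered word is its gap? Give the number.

Underlying clause: Marco can apologize to which consultant for the contract for that reason.
'which consultant' functions as the object of the preposition 'to'. Fronting leaves a gap immediately after 'to':
The article did not explain which consultant Marco can apologize to ___ for the contract for that reason.
'to' is word 11.

11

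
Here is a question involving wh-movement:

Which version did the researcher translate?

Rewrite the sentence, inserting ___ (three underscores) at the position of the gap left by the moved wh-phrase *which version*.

Which version did the researcher translate ___?

Underlying clause: The researcher did translate which version.
'which version' is the direct object of 'translate'. The gap is right after 'translate'.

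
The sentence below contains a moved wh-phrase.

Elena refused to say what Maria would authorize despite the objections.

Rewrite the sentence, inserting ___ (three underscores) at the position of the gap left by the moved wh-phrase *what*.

In situ: Maria would authorize what despite the objections.
The filler 'what' is interpreted as the direct object of 'authorize'. The gap is right after 'authorize'.

Elena refused to say what Maria would authorize ___ despite the objections.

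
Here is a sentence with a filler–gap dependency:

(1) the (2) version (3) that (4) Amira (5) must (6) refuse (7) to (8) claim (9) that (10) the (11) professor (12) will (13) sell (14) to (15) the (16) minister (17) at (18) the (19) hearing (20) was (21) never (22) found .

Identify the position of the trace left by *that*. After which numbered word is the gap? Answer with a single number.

The filler 'that' is interpreted as the direct object of 'sell'. Wh-movement fronts it, leaving a gap right after 'sell':
The version that Amira must refuse to claim that the professor will sell ___ to the minister at the hearing was never found.
'sell' is word 13.

13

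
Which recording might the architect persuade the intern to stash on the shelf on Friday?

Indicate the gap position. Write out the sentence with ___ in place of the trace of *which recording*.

Pre-movement form: The architect might persuade the intern to stash which recording on the shelf on Friday.
'which recording' is the direct object of 'stash'. The gap is right after 'stash'.

Which recording might the architect persuade the intern to stash ___ on the shelf on Friday?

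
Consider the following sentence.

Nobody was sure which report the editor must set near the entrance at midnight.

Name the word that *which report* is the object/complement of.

Before movement: The editor must set which report near the entrance at midnight.
'which report' functions as the direct object of 'set'. Fronting leaves a gap immediately after 'set':
Nobody was sure which report the editor must set ___ near the entrance at midnight.

set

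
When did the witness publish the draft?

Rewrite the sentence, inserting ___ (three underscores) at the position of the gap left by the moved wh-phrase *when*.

When did the witness publish the draft ___?

Pre-movement form: The witness did publish the draft when.
'when' functions as the temporal adjunct. The gap is right after 'draft'.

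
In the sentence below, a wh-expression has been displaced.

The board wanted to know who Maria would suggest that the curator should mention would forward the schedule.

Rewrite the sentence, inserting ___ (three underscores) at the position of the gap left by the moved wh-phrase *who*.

Pre-movement form: Maria would suggest that the curator should mention who would forward the schedule.
The filler 'who' is interpreted as the subject of the clause embedded under 'mention'. The gap is right after 'mention'.

The board wanted to know who Maria would suggest that the curator should mention ___ would forward the schedule.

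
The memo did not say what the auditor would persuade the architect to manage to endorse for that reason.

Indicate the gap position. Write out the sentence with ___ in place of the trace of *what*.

The memo did not say what the auditor would persuade the architect to manage to endorse ___ for that reason.

In situ: The auditor would persuade the architect to manage to endorse what for that reason.
'what' functions as the direct object of 'endorse'. The gap is right after 'endorse'.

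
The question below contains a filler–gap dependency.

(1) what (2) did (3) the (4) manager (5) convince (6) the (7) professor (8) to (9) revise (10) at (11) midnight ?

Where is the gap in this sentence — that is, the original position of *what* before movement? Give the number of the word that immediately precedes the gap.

9

Pre-movement form: The manager did convince the professor to revise what at midnight.
'what' is the direct object of 'revise'. It moves to the left edge, and the trace sits right after 'revise':
What did the manager convince the professor to revise ___ at midnight?
'revise' is word 9.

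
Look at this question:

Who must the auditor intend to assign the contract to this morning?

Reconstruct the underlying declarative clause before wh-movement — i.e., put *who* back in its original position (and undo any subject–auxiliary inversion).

The auditor must intend to assign the contract to who this morning.

'who' functions as the object of the preposition 'to' (recipient of 'assign'). Wh-movement fronts it, leaving a gap right after 'to':
Who must the auditor intend to assign the contract to ___ this morning?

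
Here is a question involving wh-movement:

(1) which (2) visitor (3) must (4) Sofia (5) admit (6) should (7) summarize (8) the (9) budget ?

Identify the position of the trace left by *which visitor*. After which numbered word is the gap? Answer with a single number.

5

Before movement: Sofia must admit which visitor should summarize the budget.
The filler 'which visitor' is interpreted as the subject of the clause embedded under 'admit'. Fronting leaves a gap immediately after 'admit':
Which visitor must Sofia admit ___ should summarize the budget?
'admit' is word 5.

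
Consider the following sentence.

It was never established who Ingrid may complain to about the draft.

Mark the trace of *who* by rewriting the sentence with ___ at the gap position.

It was never established who Ingrid may complain to ___ about the draft.

Pre-movement form: Ingrid may complain to who about the draft.
'who' is the object of the preposition 'to'. The gap is right after 'to'.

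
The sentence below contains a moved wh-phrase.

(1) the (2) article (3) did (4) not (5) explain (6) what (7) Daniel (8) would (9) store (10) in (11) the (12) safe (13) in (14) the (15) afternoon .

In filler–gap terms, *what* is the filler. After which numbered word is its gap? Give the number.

9

Pre-movement form: Daniel would store what in the safe in the afternoon.
The filler 'what' is interpreted as the direct object of 'store'. It moves to the left edge, and the trace sits right after 'store':
The article did not explain what Daniel would store ___ in the safe in the afternoon.
'store' is word 9.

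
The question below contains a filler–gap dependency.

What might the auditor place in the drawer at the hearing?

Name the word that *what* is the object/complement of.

Before movement: The auditor might place what in the drawer at the hearing.
The filler 'what' is interpreted as the direct object of 'place'. Fronting leaves a gap immediately after 'place':
What might the auditor place ___ in the drawer at the hearing?

place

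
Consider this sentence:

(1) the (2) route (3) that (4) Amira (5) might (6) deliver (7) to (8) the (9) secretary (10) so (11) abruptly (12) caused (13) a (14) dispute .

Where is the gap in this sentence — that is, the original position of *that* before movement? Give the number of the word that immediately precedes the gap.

6

'that' is the direct object of 'deliver'. It moves to the left edge, and the trace sits right after 'deliver':
The route that Amira might deliver ___ to the secretary so abruptly caused a dispute.
'deliver' is word 6.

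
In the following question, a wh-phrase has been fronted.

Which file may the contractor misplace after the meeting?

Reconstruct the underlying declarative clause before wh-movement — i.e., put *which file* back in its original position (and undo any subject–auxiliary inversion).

The contractor may misplace which file after the meeting.

'which file' is the direct object of 'misplace'. Wh-movement fronts it, leaving a gap right after 'misplace':
Which file may the contractor misplace ___ after the meeting?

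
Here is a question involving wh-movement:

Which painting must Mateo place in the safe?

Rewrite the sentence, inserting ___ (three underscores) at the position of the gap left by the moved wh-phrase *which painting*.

Pre-movement form: Mateo must place which painting in the safe.
'which painting' functions as the direct object of 'place'. The gap is right after 'place'.

Which painting must Mateo place ___ in the safe?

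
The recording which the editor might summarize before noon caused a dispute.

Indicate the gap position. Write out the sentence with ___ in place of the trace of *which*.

The recording which the editor might summarize ___ before noon caused a dispute.

'which' functions as the direct object of 'summarize'. The gap is right after 'summarize'.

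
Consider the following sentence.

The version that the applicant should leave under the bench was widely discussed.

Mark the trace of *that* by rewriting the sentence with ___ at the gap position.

The filler 'that' is interpreted as the direct object of 'leave'. The gap is right after 'leave'.

The version that the applicant should leave ___ under the bench was widely discussed.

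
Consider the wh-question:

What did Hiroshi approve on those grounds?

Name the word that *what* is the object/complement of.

approve

Underlying clause: Hiroshi did approve what on those grounds.
'what' functions as the direct object of 'approve'. It moves to the left edge, and the trace sits right after 'approve':
What did Hiroshi approve ___ on those grounds?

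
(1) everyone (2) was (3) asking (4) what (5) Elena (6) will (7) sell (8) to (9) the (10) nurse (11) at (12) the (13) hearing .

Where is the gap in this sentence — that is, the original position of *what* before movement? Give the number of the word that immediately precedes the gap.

7

Before movement: Elena will sell what to the nurse at the hearing.
'what' functions as the direct object of 'sell'. It moves to the left edge, and the trace sits right after 'sell':
Everyone was asking what Elena will sell ___ to the nurse at the hearing.
'sell' is word 7.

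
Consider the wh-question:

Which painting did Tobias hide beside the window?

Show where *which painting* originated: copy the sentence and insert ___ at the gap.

Underlying clause: Tobias did hide which painting beside the window.
'which painting' is the direct object of 'hide'. The gap is right after 'hide'.

Which painting did Tobias hide ___ beside the window?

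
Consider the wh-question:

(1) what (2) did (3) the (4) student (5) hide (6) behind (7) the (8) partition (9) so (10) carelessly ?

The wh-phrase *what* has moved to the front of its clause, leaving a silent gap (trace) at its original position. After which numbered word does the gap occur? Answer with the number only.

5

Underlying clause: The student did hide what behind the partition so carelessly.
The filler 'what' is interpreted as the direct object of 'hide'. It moves to the left edge, and the trace sits right after 'hide':
What did the student hide ___ behind the partition so carelessly?
'hide' is word 5.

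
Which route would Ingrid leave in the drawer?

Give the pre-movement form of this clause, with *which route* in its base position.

Ingrid would leave which route in the drawer.

'which route' is the direct object of 'leave'. Wh-movement fronts it, leaving a gap right after 'leave':
Which route would Ingrid leave ___ in the drawer?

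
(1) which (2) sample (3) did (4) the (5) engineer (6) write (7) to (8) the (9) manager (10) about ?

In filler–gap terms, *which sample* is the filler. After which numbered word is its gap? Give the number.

Pre-movement form: The engineer did write to the manager about which sample.
'which sample' functions as the object of the preposition 'about'. Fronting leaves a gap immediately after 'about':
Which sample did the engineer write to the manager about ___?
'about' is word 10.

10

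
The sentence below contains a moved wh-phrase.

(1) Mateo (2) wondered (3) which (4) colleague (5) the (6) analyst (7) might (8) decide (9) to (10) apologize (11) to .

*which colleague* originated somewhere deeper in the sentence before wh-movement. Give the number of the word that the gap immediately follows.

11

In situ: The analyst might decide to apologize to which colleague.
'which colleague' functions as the object of the preposition 'to'. Fronting leaves a gap immediately after 'to':
Mateo wondered which colleague the analyst might decide to apologize to ___.
'to' is word 11.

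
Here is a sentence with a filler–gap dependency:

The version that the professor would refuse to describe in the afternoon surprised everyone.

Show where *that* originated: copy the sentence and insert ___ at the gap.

The filler 'that' is interpreted as the direct object of 'describe'. The gap is right after 'describe'.

The version that the professor would refuse to describe ___ in the afternoon surprised everyone.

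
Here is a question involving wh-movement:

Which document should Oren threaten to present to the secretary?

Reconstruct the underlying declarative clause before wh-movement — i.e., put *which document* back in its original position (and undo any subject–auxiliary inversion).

Oren should threaten to present which document to the secretary.

'which document' is the direct object of 'present'. Wh-movement fronts it, leaving a gap right after 'present':
Which document should Oren threaten to present ___ to the secretary?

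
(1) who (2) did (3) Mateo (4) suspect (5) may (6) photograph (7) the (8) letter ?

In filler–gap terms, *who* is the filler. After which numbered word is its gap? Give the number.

Pre-movement form: Mateo did suspect who may photograph the letter.
'who' is the subject of the clause embedded under 'suspect'. Wh-movement fronts it, leaving a gap right after 'suspect':
Who did Mateo suspect ___ may photograph the letter?
'suspect' is word 4.

4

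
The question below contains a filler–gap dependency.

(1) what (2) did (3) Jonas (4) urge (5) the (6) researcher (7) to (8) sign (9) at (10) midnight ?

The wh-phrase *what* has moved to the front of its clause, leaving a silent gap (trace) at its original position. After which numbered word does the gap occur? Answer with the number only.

In situ: Jonas did urge the researcher to sign what at midnight.
'what' functions as the direct object of 'sign'. Wh-movement fronts it, leaving a gap right after 'sign':
What did Jonas urge the researcher to sign ___ at midnight?
'sign' is word 8.

8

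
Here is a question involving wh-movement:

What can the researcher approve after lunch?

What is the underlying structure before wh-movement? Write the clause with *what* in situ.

The researcher can approve what after lunch.

'what' is the direct object of 'approve'. It moves to the left edge, and the trace sits right after 'approve':
What can the researcher approve ___ after lunch?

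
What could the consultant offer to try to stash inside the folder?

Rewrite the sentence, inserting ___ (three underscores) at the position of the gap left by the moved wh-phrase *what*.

What could the consultant offer to try to stash ___ inside the folder?

Underlying clause: The consultant could offer to try to stash what inside the folder.
'what' is the direct object of 'stash'. The gap is right after 'stash'.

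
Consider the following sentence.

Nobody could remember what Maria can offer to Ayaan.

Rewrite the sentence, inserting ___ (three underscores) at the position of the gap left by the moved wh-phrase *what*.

Nobody could remember what Maria can offer ___ to Ayaan.

Underlying clause: Maria can offer what to Ayaan.
'what' functions as the direct object of 'offer'. The gap is right after 'offer'.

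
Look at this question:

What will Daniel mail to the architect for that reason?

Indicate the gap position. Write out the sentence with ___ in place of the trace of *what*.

What will Daniel mail ___ to the architect for that reason?

Pre-movement form: Daniel will mail what to the architect for that reason.
'what' functions as the direct object of 'mail'. The gap is right after 'mail'.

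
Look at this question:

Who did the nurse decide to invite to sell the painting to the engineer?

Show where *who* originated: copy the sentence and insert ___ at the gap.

Who did the nurse decide to invite ___ to sell the painting to the engineer?

In situ: The nurse did decide to invite who to sell the painting to the engineer.
The filler 'who' is interpreted as the direct object of 'invite'. The gap is right after 'invite'.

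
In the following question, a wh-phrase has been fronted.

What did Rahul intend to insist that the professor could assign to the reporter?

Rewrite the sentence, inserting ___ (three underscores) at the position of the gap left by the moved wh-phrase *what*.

Pre-movement form: Rahul did intend to insist that the professor could assign what to the reporter.
The filler 'what' is interpreted as the direct object of 'assign'. The gap is right after 'assign'.

What did Rahul intend to insist that the professor could assign ___ to the reporter?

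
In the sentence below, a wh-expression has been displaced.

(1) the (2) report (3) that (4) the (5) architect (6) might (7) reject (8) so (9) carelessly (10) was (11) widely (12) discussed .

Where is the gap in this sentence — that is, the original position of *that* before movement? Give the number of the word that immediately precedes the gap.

The filler 'that' is interpreted as the direct object of 'reject'. Wh-movement fronts it, leaving a gap right after 'reject':
The report that the architect might reject ___ so carelessly was widely discussed.
'reject' is word 7.

7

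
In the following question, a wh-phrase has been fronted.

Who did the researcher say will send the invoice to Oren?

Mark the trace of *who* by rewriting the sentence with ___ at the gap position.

Before movement: The researcher did say who will send the invoice to Oren.
The filler 'who' is interpreted as the subject of the clause embedded under 'say'. The gap is right after 'say'.

Who did the researcher say ___ will send the invoice to Oren?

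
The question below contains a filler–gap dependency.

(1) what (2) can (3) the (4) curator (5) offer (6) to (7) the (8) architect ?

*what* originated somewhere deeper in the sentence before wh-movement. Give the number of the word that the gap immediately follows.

Before movement: The curator can offer what to the architect.
'what' is the direct object of 'offer'. Wh-movement fronts it, leaving a gap right after 'offer':
What can the curator offer ___ to the architect?
'offer' is word 5.

5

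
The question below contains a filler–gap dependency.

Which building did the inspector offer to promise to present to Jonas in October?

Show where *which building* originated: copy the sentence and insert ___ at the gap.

Which building did the inspector offer to promise to present ___ to Jonas in October?

Underlying clause: The inspector did offer to promise to present which building to Jonas in October.
The filler 'which building' is interpreted as the direct object of 'present'. The gap is right after 'present'.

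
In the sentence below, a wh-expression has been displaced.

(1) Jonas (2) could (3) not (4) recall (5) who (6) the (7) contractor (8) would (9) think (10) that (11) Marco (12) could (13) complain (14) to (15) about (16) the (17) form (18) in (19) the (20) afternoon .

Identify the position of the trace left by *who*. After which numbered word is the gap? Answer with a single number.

Pre-movement form: The contractor would think that Marco could complain to who about the form in the afternoon.
The filler 'who' is interpreted as the object of the preposition 'to'. Wh-movement fronts it, leaving a gap right after 'to':
Jonas could not recall who the contractor would think that Marco could complain to ___ about the form in the afternoon.
'to' is word 14.

14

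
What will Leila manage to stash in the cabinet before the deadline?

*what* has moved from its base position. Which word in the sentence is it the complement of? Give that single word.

stash

In situ: Leila will manage to stash what in the cabinet before the deadline.
'what' functions as the direct object of 'stash'. Wh-movement fronts it, leaving a gap right after 'stash':
What will Leila manage to stash ___ in the cabinet before the deadline?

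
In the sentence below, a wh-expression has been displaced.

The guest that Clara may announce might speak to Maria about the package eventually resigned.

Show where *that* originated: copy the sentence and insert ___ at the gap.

The guest that Clara may announce ___ might speak to Maria about the package eventually resigned.

'that' is the subject of the clause embedded under 'announce'. The gap is right after 'announce'.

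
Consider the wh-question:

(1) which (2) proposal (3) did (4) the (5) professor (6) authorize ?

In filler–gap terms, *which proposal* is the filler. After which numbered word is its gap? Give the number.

6

Pre-movement form: The professor did authorize which proposal.
The filler 'which proposal' is interpreted as the direct object of 'authorize'. Fronting leaves a gap immediately after 'authorize':
Which proposal did the professor authorize ___?
'authorize' is word 6.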